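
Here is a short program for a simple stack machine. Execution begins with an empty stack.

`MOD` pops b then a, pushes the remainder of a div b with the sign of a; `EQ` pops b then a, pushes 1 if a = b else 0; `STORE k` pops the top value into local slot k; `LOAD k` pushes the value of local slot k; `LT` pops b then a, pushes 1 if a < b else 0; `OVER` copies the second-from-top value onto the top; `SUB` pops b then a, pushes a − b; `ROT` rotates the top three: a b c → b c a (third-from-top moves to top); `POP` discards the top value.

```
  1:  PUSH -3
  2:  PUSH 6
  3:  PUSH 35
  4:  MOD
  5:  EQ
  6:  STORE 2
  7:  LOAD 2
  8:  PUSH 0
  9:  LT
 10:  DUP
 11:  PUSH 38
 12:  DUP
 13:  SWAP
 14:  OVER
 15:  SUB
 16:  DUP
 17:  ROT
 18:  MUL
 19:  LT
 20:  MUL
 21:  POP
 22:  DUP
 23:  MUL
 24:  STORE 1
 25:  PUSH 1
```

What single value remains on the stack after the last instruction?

PUSH -3 -> [-3]
PUSH 6  -> [-3, 6]
PUSH 35 -> [-3, 6, 35]
MOD     -> [-3, 6]
EQ      -> [0]
STORE 2 -> []
LOAD 2  -> [0]
PUSH 0  -> [0, 0]
LT      -> [0]
DUP     -> [0, 0]
PUSH 38 -> [0, 0, 38]
DUP     -> [0, 0, 38, 38]
SWAP    -> [0, 0, 38, 38]
OVER    -> [0, 0, 38, 38, 38]
SUB     -> [0, 0, 38, 0]
DUP     -> [0, 0, 38, 0, 0]
ROT     -> [0, 0, 0, 0, 38]
MUL     -> [0, 0, 0, 0]
LT      -> [0, 0, 0]
MUL     -> [0, 0]
POP     -> [0]
DUP     -> [0, 0]
MUL     -> [0]
STORE 1 -> []
PUSH 1  -> [1]

1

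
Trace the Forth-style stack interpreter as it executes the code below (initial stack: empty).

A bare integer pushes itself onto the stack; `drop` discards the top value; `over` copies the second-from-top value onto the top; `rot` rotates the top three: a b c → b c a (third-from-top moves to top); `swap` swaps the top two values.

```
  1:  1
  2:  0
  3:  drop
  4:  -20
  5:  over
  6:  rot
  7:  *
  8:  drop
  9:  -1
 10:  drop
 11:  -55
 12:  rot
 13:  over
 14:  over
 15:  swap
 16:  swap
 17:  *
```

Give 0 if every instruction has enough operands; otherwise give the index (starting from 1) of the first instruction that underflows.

1    -> 1
0    -> 1 0
drop -> 1
-20  -> 1 -20
over -> 1 -20 1
rot  -> -20 1 1
*    -> -20 1
drop -> -20
-1   -> -20 -1
drop -> -20
-55  -> -20 -55
rot  — needs 3 operands, stack has 2 → underflow

12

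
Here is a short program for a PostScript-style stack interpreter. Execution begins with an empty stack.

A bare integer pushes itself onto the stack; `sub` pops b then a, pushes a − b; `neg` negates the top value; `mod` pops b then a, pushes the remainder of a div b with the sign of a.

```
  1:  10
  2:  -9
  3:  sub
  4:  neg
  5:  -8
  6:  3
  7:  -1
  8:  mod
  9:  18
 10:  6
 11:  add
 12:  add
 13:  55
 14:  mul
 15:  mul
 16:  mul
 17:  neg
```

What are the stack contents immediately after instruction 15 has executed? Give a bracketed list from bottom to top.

[-19, -10560]

10  -> 10
-9  -> 10 -9
sub -> 19
neg -> -19
-8  -> -19 -8
3   -> -19 -8 3
-1  -> -19 -8 3 -1
mod -> -19 -8 0
18  -> -19 -8 0 18
6   -> -19 -8 0 18 6
add -> -19 -8 0 24
add -> -19 -8 24
55  -> -19 -8 24 55
mul -> -19 -8 1320
mul -> -19 -10560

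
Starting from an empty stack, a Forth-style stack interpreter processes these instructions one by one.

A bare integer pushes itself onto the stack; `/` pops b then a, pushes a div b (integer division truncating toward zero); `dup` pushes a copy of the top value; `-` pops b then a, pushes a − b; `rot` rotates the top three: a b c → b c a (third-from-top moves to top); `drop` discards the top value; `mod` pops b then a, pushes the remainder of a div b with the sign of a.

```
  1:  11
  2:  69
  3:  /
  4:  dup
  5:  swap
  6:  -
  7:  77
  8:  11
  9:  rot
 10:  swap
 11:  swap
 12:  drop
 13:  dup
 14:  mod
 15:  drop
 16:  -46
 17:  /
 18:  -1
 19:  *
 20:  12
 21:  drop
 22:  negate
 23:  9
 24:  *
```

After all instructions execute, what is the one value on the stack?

11     : [11]
69     : [11, 69]
/      : [0]
dup    : [0, 0]
swap   : [0, 0]
-      : [0]
77     : [0, 77]
11     : [0, 77, 11]
rot    : [77, 11, 0]
swap   : [77, 0, 11]
swap   : [77, 11, 0]
drop   : [77, 11]
dup    : [77, 11, 11]
mod    : [77, 0]
drop   : [77]
-46    : [77, -46]
/      : [-1]
-1     : [-1, -1]
*      : [1]
12     : [1, 12]
drop   : [1]
negate : [-1]
9      : [-1, 9]
*      : [-9]

-9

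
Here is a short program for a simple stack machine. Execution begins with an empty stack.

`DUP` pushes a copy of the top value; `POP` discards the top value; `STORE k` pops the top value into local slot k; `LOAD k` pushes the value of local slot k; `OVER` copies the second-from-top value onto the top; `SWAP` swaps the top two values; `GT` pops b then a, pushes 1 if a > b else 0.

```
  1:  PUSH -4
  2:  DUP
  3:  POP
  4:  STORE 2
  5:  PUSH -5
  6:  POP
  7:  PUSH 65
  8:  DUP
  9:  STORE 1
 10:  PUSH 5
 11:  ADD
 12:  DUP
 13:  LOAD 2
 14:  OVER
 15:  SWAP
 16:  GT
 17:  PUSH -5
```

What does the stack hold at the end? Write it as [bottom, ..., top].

[70, 70, 1, -5]

PUSH -4 → [-4]
DUP     → [-4, -4]
POP     → [-4]
STORE 2 → []
PUSH -5 → [-5]
POP     → []
PUSH 65 → [65]
DUP     → [65, 65]
STORE 1 → [65]
PUSH 5  → [65, 5]
ADD     → [70]
DUP     → [70, 70]
LOAD 2  → [70, 70, -4]
OVER    → [70, 70, -4, 70]
SWAP    → [70, 70, 70, -4]
GT      → [70, 70, 1]
PUSH -5 → [70, 70, 1, -5]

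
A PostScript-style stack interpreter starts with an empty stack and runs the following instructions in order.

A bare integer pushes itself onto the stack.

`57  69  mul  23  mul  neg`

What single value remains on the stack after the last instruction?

-90459

57   [57]
69   [57, 69]
mul  [3933]
23   [3933, 23]
mul  [90459]
neg  [-90459]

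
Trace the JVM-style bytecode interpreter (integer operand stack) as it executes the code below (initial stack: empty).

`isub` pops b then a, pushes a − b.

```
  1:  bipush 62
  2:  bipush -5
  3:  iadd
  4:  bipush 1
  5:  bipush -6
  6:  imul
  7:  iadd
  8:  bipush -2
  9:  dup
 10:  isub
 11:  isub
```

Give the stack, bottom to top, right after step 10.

bipush 62  [62]
bipush -5  [62, -5]
iadd       [57]
bipush 1   [57, 1]
bipush -6  [57, 1, -6]
imul       [57, -6]
iadd       [51]
bipush -2  [51, -2]
dup        [51, -2, -2]
isub       [51, 0]

[51, 0]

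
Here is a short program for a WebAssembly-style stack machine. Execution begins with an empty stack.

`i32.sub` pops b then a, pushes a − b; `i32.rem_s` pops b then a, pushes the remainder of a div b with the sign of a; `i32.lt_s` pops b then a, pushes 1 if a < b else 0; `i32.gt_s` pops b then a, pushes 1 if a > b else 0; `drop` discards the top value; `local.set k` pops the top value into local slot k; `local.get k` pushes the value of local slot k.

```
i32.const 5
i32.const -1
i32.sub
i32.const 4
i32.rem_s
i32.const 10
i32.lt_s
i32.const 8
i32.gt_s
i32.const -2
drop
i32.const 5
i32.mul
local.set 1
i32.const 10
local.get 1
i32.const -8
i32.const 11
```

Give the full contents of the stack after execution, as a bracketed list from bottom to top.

[10, 0, -8, 11]

i32.const 5  -> 5
i32.const -1 -> 5 -1
i32.sub      -> 6
i32.const 4  -> 6 4
i32.rem_s    -> 2
i32.const 10 -> 2 10
i32.lt_s     -> 1
i32.const 8  -> 1 8
i32.gt_s     -> 0
i32.const -2 -> 0 -2
drop         -> 0
i32.const 5  -> 0 5
i32.mul      -> 0
local.set 1  -> (empty)
i32.const 10 -> 10
local.get 1  -> 10 0
i32.const -8 -> 10 0 -8
i32.const 11 -> 10 0 -8 11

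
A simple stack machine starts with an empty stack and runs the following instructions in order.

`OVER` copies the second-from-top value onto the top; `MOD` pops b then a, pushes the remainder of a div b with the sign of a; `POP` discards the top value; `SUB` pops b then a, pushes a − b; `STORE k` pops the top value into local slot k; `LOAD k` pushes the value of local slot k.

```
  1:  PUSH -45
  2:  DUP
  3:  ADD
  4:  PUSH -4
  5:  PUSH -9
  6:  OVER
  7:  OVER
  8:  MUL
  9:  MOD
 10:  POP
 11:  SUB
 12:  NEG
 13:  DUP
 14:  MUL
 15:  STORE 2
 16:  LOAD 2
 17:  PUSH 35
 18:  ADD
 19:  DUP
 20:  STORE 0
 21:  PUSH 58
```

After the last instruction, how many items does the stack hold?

2

PUSH -45 : -45
DUP      : -45 -45
ADD      : -90
PUSH -4  : -90 -4
PUSH -9  : -90 -4 -9
OVER     : -90 -4 -9 -4
OVER     : -90 -4 -9 -4 -9
MUL      : -90 -4 -9 36
MOD      : -90 -4 -9
POP      : -90 -4
SUB      : -86
NEG      : 86
DUP      : 86 86
MUL      : 7396
STORE 2  : (empty)
LOAD 2   : 7396
PUSH 35  : 7396 35
ADD      : 7431
DUP      : 7431 7431
STORE 0  : 7431
PUSH 58  : 7431 58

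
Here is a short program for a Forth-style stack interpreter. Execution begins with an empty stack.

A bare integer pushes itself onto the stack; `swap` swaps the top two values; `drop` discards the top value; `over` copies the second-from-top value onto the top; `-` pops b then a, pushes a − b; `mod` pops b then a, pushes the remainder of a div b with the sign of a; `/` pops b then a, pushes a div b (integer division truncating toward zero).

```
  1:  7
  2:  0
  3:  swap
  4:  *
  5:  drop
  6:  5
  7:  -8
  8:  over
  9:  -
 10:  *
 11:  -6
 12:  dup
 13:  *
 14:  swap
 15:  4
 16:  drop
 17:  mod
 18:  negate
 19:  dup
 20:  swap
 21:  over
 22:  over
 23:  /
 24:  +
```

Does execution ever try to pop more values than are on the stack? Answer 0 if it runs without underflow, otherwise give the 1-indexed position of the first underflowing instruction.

7      : [7]
0      : [7, 0]
swap   : [0, 7]
*      : [0]
drop   : []
5      : [5]
-8     : [5, -8]
over   : [5, -8, 5]
-      : [5, -13]
*      : [-65]
-6     : [-65, -6]
dup    : [-65, -6, -6]
*      : [-65, 36]
swap   : [36, -65]
4      : [36, -65, 4]
drop   : [36, -65]
mod    : [36]
negate : [-36]
dup    : [-36, -36]
swap   : [-36, -36]
over   : [-36, -36, -36]
over   : [-36, -36, -36, -36]
/      : [-36, -36, 1]
+      : [-36, -35]

0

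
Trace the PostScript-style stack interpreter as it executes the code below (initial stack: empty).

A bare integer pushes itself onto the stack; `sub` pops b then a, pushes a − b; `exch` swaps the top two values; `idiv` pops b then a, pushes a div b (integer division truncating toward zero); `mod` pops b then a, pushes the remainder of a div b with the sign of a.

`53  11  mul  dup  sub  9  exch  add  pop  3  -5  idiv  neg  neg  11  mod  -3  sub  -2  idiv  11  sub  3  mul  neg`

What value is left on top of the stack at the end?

36

53   → 53
11   → 53 11
mul  → 583
dup  → 583 583
sub  → 0
9    → 0 9
exch → 9 0
add  → 9
pop  → (empty)
3    → 3
-5   → 3 -5
idiv → 0
neg  → 0
neg  → 0
11   → 0 11
mod  → 0
-3   → 0 -3
sub  → 3
-2   → 3 -2
idiv → -1
11   → -1 11
sub  → -12
3    → -12 3
mul  → -36
neg  → 36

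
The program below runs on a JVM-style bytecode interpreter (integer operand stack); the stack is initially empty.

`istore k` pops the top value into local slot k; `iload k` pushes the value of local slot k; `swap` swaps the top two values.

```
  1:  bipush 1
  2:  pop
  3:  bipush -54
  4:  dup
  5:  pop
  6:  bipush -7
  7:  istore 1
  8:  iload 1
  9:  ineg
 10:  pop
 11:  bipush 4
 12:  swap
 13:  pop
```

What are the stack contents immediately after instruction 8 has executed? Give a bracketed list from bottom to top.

[-54, -7]

bipush 1   : [1]
pop        : []
bipush -54 : [-54]
dup        : [-54, -54]
pop        : [-54]
bipush -7  : [-54, -7]
istore 1   : [-54]
iload 1    : [-54, -7]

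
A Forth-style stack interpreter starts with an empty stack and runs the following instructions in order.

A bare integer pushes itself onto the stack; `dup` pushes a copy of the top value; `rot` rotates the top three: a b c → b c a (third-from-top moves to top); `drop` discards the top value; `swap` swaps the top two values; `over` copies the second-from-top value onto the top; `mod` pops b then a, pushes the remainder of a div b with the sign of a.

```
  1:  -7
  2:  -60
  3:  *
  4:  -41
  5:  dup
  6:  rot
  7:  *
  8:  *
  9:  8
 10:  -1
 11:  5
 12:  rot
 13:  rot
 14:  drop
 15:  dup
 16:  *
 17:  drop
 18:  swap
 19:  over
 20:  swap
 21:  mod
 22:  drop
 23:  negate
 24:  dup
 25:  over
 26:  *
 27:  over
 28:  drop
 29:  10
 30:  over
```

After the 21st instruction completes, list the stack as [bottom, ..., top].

[5, 5]

-7   -> [-7]
-60  -> [-7, -60]
*    -> [420]
-41  -> [420, -41]
dup  -> [420, -41, -41]
rot  -> [-41, -41, 420]
*    -> [-41, -17220]
*    -> [706020]
8    -> [706020, 8]
-1   -> [706020, 8, -1]
5    -> [706020, 8, -1, 5]
rot  -> [706020, -1, 5, 8]
rot  -> [706020, 5, 8, -1]
drop -> [706020, 5, 8]
dup  -> [706020, 5, 8, 8]
*    -> [706020, 5, 64]
drop -> [706020, 5]
swap -> [5, 706020]
over -> [5, 706020, 5]
swap -> [5, 5, 706020]
mod  -> [5, 5]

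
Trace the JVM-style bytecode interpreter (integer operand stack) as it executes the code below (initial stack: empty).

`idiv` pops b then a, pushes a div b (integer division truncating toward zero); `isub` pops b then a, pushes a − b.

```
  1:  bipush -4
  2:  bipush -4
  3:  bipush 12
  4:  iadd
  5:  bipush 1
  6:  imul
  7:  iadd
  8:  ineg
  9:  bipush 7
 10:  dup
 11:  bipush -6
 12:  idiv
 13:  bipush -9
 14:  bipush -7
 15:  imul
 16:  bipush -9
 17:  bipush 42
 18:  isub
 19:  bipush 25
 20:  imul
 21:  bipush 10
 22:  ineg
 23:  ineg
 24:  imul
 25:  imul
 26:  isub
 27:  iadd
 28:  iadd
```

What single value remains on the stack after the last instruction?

803252

bipush -4 -> -4
bipush -4 -> -4 -4
bipush 12 -> -4 -4 12
iadd      -> -4 8
bipush 1  -> -4 8 1
imul      -> -4 8
iadd      -> 4
ineg      -> -4
bipush 7  -> -4 7
dup       -> -4 7 7
bipush -6 -> -4 7 7 -6
idiv      -> -4 7 -1
bipush -9 -> -4 7 -1 -9
bipush -7 -> -4 7 -1 -9 -7
imul      -> -4 7 -1 63
bipush -9 -> -4 7 -1 63 -9
bipush 42 -> -4 7 -1 63 -9 42
isub      -> -4 7 -1 63 -51
bipush 25 -> -4 7 -1 63 -51 25
imul      -> -4 7 -1 63 -1275
bipush 10 -> -4 7 -1 63 -1275 10
ineg      -> -4 7 -1 63 -1275 -10
ineg      -> -4 7 -1 63 -1275 10
imul      -> -4 7 -1 63 -12750
imul      -> -4 7 -1 -803250
isub      -> -4 7 803249
iadd      -> -4 803256
iadd      -> 803252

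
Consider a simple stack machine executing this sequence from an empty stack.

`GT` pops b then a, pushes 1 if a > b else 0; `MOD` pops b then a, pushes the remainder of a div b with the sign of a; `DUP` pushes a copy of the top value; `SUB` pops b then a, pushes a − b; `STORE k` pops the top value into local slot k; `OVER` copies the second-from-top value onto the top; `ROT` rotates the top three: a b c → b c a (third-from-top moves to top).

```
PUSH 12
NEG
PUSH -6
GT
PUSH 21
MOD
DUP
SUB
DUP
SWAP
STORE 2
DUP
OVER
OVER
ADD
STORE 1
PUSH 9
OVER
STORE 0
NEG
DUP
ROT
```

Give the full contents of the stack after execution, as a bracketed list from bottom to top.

PUSH 12 -> 12
NEG     -> -12
PUSH -6 -> -12 -6
GT      -> 0
PUSH 21 -> 0 21
MOD     -> 0
DUP     -> 0 0
SUB     -> 0
DUP     -> 0 0
SWAP    -> 0 0
STORE 2 -> 0
DUP     -> 0 0
OVER    -> 0 0 0
OVER    -> 0 0 0 0
ADD     -> 0 0 0
STORE 1 -> 0 0
PUSH 9  -> 0 0 9
OVER    -> 0 0 9 0
STORE 0 -> 0 0 9
NEG     -> 0 0 -9
DUP     -> 0 0 -9 -9
ROT     -> 0 -9 -9 0

[0, -9, -9, 0]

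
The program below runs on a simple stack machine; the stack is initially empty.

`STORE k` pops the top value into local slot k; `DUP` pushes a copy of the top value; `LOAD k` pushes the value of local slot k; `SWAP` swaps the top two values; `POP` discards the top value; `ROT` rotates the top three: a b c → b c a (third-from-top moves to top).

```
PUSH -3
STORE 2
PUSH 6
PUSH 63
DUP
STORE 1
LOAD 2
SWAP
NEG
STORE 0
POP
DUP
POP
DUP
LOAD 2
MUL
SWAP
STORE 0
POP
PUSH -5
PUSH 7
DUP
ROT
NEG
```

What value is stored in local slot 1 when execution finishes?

PUSH -3 : -3
STORE 2 : (empty)
PUSH 6  : 6
PUSH 63 : 6 63
DUP     : 6 63 63
STORE 1 : 6 63
LOAD 2  : 6 63 -3
SWAP    : 6 -3 63
NEG     : 6 -3 -63
STORE 0 : 6 -3
POP     : 6
DUP     : 6 6
POP     : 6
DUP     : 6 6
LOAD 2  : 6 6 -3
MUL     : 6 -18
SWAP    : -18 6
STORE 0 : -18
POP     : (empty)
PUSH -5 : -5
PUSH 7  : -5 7
DUP     : -5 7 7
ROT     : 7 7 -5
NEG     : 7 7 5

63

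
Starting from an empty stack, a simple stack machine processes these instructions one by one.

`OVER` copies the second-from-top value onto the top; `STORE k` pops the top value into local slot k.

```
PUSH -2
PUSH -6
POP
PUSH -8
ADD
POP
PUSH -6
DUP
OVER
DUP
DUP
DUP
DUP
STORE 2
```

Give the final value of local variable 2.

-6

PUSH -2 → -2
PUSH -6 → -2 -6
POP     → -2
PUSH -8 → -2 -8
ADD     → -10
POP     → (empty)
PUSH -6 → -6
DUP     → -6 -6
OVER    → -6 -6 -6
DUP     → -6 -6 -6 -6
DUP     → -6 -6 -6 -6 -6
DUP     → -6 -6 -6 -6 -6 -6
DUP     → -6 -6 -6 -6 -6 -6 -6
STORE 2 → -6 -6 -6 -6 -6 -6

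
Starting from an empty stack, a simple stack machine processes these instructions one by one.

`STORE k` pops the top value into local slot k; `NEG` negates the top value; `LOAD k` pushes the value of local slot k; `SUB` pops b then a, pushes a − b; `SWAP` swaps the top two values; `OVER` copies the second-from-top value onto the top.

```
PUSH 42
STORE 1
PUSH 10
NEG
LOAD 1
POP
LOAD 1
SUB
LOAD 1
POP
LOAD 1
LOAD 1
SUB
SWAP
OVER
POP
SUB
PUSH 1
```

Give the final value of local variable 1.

42

PUSH 42 : [42]
STORE 1 : []
PUSH 10 : [10]
NEG     : [-10]
LOAD 1  : [-10, 42]
POP     : [-10]
LOAD 1  : [-10, 42]
SUB     : [-52]
LOAD 1  : [-52, 42]
POP     : [-52]
LOAD 1  : [-52, 42]
LOAD 1  : [-52, 42, 42]
SUB     : [-52, 0]
SWAP    : [0, -52]
OVER    : [0, -52, 0]
POP     : [0, -52]
SUB     : [52]
PUSH 1  : [52, 1]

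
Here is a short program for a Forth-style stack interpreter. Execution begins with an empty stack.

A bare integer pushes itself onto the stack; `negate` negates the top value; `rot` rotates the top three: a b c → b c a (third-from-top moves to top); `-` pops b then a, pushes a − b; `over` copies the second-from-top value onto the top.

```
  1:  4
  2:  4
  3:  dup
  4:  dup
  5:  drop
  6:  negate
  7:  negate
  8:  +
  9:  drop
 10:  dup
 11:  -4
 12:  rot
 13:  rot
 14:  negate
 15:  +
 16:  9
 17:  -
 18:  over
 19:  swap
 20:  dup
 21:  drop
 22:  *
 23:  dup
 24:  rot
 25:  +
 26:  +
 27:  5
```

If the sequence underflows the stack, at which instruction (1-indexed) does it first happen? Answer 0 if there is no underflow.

4      : [4]
4      : [4, 4]
dup    : [4, 4, 4]
dup    : [4, 4, 4, 4]
drop   : [4, 4, 4]
negate : [4, 4, -4]
negate : [4, 4, 4]
+      : [4, 8]
drop   : [4]
dup    : [4, 4]
-4     : [4, 4, -4]
rot    : [4, -4, 4]
rot    : [-4, 4, 4]
negate : [-4, 4, -4]
+      : [-4, 0]
9      : [-4, 0, 9]
-      : [-4, -9]
over   : [-4, -9, -4]
swap   : [-4, -4, -9]
dup    : [-4, -4, -9, -9]
drop   : [-4, -4, -9]
*      : [-4, 36]
dup    : [-4, 36, 36]
rot    : [36, 36, -4]
+      : [36, 32]
+      : [68]
5      : [68, 5]

0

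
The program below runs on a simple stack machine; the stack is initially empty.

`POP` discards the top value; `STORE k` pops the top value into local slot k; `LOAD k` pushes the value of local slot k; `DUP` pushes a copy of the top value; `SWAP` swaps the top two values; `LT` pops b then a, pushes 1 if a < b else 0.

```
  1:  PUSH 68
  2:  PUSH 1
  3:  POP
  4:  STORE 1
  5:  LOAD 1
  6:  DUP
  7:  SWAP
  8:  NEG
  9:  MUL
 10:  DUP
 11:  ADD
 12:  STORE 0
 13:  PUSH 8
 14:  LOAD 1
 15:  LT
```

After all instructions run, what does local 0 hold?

PUSH 68 -> 68
PUSH 1  -> 68 1
POP     -> 68
STORE 1 -> (empty)
LOAD 1  -> 68
DUP     -> 68 68
SWAP    -> 68 68
NEG     -> 68 -68
MUL     -> -4624
DUP     -> -4624 -4624
ADD     -> -9248
STORE 0 -> (empty)
PUSH 8  -> 8
LOAD 1  -> 8 68
LT      -> 1

-9248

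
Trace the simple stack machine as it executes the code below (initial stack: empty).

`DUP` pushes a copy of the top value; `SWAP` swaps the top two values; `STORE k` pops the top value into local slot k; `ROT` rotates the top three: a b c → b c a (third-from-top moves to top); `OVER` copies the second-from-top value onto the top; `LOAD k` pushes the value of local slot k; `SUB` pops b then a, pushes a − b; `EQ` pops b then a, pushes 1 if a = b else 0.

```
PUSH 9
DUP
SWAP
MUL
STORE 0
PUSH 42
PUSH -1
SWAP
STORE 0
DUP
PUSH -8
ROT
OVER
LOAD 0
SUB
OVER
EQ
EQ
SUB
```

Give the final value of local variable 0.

42

PUSH 9  : 9
DUP     : 9 9
SWAP    : 9 9
MUL     : 81
STORE 0 : (empty)
PUSH 42 : 42
PUSH -1 : 42 -1
SWAP    : -1 42
STORE 0 : -1
DUP     : -1 -1
PUSH -8 : -1 -1 -8
ROT     : -1 -8 -1
OVER    : -1 -8 -1 -8
LOAD 0  : -1 -8 -1 -8 42
SUB     : -1 -8 -1 -50
OVER    : -1 -8 -1 -50 -1
EQ      : -1 -8 -1 0
EQ      : -1 -8 0
SUB     : -1 -8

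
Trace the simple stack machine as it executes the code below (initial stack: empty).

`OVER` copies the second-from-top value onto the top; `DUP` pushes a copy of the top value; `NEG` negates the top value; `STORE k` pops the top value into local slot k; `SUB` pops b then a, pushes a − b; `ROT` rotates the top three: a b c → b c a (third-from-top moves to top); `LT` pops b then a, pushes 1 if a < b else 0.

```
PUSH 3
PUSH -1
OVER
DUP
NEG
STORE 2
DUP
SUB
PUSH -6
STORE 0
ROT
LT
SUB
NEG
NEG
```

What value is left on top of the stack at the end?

-2

PUSH 3  : [3]
PUSH -1 : [3, -1]
OVER    : [3, -1, 3]
DUP     : [3, -1, 3, 3]
NEG     : [3, -1, 3, -3]
STORE 2 : [3, -1, 3]
DUP     : [3, -1, 3, 3]
SUB     : [3, -1, 0]
PUSH -6 : [3, -1, 0, -6]
STORE 0 : [3, -1, 0]
ROT     : [-1, 0, 3]
LT      : [-1, 1]
SUB     : [-2]
NEG     : [2]
NEG     : [-2]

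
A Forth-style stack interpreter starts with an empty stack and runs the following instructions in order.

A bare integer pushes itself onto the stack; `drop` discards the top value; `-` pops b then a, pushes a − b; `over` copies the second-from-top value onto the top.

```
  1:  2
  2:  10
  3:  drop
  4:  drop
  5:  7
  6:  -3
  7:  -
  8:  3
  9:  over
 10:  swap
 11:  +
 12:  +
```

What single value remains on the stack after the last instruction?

2     [2]
10    [2, 10]
drop  [2]
drop  []
7     [7]
-3    [7, -3]
-     [10]
3     [10, 3]
over  [10, 3, 10]
swap  [10, 10, 3]
+     [10, 13]
+     [23]

23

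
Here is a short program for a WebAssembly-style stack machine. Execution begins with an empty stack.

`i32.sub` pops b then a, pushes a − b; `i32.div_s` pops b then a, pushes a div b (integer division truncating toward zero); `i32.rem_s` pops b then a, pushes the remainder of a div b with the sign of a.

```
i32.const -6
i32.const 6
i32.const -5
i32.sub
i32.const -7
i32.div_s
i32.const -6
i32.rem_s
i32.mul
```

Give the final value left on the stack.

6

i32.const -6 → -6
i32.const 6  → -6 6
i32.const -5 → -6 6 -5
i32.sub      → -6 11
i32.const -7 → -6 11 -7
i32.div_s    → -6 -1
i32.const -6 → -6 -1 -6
i32.rem_s    → -6 -1
i32.mul      → 6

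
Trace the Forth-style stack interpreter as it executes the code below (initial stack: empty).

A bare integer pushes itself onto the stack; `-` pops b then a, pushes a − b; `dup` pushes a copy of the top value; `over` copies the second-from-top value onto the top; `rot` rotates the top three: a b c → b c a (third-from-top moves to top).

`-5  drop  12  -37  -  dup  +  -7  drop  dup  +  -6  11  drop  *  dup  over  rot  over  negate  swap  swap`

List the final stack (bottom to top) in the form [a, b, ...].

[-1176, -1176, -1176, 1176]

-5     → [-5]
drop   → []
12     → [12]
-37    → [12, -37]
-      → [49]
dup    → [49, 49]
+      → [98]
-7     → [98, -7]
drop   → [98]
dup    → [98, 98]
+      → [196]
-6     → [196, -6]
11     → [196, -6, 11]
drop   → [196, -6]
*      → [-1176]
dup    → [-1176, -1176]
over   → [-1176, -1176, -1176]
rot    → [-1176, -1176, -1176]
over   → [-1176, -1176, -1176, -1176]
negate → [-1176, -1176, -1176, 1176]
swap   → [-1176, -1176, 1176, -1176]
swap   → [-1176, -1176, -1176, 1176]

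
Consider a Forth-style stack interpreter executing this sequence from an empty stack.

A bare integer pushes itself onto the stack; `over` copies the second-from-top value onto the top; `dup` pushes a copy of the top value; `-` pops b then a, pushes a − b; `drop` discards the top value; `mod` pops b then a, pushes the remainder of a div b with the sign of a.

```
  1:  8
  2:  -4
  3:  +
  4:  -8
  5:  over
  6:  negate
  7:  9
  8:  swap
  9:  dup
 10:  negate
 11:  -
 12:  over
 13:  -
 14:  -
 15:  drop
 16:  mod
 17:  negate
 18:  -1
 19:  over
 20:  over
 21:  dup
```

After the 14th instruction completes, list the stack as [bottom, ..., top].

[4, -8, 26]

8      -> [8]
-4     -> [8, -4]
+      -> [4]
-8     -> [4, -8]
over   -> [4, -8, 4]
negate -> [4, -8, -4]
9      -> [4, -8, -4, 9]
swap   -> [4, -8, 9, -4]
dup    -> [4, -8, 9, -4, -4]
negate -> [4, -8, 9, -4, 4]
-      -> [4, -8, 9, -8]
over   -> [4, -8, 9, -8, 9]
-      -> [4, -8, 9, -17]
-      -> [4, -8, 26]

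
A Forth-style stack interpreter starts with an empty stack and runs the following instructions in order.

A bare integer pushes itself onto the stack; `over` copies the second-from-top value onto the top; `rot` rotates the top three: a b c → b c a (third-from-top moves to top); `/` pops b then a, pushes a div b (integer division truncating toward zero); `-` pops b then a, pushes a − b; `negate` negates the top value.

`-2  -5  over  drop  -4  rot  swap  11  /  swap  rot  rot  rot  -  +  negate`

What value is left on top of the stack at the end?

-2     : -2
-5     : -2 -5
over   : -2 -5 -2
drop   : -2 -5
-4     : -2 -5 -4
rot    : -5 -4 -2
swap   : -5 -2 -4
11     : -5 -2 -4 11
/      : -5 -2 0
swap   : -5 0 -2
rot    : 0 -2 -5
rot    : -2 -5 0
rot    : -5 0 -2
-      : -5 2
+      : -3
negate : 3

3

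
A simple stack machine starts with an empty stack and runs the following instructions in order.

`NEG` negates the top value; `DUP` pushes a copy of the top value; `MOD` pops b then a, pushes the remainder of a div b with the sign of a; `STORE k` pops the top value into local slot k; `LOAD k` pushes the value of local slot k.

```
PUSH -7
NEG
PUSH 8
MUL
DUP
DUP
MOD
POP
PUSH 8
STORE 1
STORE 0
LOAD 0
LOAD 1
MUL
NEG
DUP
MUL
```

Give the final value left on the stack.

200704

PUSH -7  [-7]
NEG      [7]
PUSH 8   [7, 8]
MUL      [56]
DUP      [56, 56]
DUP      [56, 56, 56]
MOD      [56, 0]
POP      [56]
PUSH 8   [56, 8]
STORE 1  [56]
STORE 0  []
LOAD 0   [56]
LOAD 1   [56, 8]
MUL      [448]
NEG      [-448]
DUP      [-448, -448]
MUL      [200704]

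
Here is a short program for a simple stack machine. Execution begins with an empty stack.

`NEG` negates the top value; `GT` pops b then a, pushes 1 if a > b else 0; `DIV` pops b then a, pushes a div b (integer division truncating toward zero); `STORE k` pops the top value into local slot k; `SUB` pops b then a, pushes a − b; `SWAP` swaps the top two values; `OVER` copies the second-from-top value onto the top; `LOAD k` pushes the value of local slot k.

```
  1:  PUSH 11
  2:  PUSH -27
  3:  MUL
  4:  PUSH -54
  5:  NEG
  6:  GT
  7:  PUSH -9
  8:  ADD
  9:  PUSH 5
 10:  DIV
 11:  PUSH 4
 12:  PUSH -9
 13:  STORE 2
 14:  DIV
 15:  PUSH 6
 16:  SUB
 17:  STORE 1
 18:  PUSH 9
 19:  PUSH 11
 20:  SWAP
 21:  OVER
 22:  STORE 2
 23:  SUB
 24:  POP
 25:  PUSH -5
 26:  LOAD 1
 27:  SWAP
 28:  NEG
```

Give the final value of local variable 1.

PUSH 11  → [11]
PUSH -27 → [11, -27]
MUL      → [-297]
PUSH -54 → [-297, -54]
NEG      → [-297, 54]
GT       → [0]
PUSH -9  → [0, -9]
ADD      → [-9]
PUSH 5   → [-9, 5]
DIV      → [-1]
PUSH 4   → [-1, 4]
PUSH -9  → [-1, 4, -9]
STORE 2  → [-1, 4]
DIV      → [0]
PUSH 6   → [0, 6]
SUB      → [-6]
STORE 1  → []
PUSH 9   → [9]
PUSH 11  → [9, 11]
SWAP     → [11, 9]
OVER     → [11, 9, 11]
STORE 2  → [11, 9]
SUB      → [2]
POP      → []
PUSH -5  → [-5]
LOAD 1   → [-5, -6]
SWAP     → [-6, -5]
NEG      → [-6, 5]

-6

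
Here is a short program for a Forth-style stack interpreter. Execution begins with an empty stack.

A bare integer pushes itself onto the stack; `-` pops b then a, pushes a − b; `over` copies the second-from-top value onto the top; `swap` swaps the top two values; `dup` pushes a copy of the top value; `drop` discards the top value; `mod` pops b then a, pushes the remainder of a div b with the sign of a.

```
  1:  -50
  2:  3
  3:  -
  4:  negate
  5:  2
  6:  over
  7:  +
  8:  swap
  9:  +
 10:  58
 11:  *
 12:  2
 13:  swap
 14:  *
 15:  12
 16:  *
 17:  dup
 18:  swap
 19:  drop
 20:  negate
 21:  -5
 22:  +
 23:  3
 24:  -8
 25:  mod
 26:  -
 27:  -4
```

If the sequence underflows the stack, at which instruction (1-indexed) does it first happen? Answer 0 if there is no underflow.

0

-50     [-50]
3       [-50, 3]
-       [-53]
negate  [53]
2       [53, 2]
over    [53, 2, 53]
+       [53, 55]
swap    [55, 53]
+       [108]
58      [108, 58]
*       [6264]
2       [6264, 2]
swap    [2, 6264]
*       [12528]
12      [12528, 12]
*       [150336]
dup     [150336, 150336]
swap    [150336, 150336]
drop    [150336]
negate  [-150336]
-5      [-150336, -5]
+       [-150341]
3       [-150341, 3]
-8      [-150341, 3, -8]
mod     [-150341, 3]
-       [-150344]
-4      [-150344, -4]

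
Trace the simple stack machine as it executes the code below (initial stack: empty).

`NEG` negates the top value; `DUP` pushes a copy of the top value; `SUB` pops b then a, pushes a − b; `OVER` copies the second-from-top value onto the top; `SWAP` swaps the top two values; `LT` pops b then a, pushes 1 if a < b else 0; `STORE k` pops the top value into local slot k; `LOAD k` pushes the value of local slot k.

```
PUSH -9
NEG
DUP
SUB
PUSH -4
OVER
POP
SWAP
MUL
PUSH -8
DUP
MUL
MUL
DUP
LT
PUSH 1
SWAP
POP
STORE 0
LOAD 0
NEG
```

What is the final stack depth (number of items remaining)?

PUSH -9 -> [-9]
NEG     -> [9]
DUP     -> [9, 9]
SUB     -> [0]
PUSH -4 -> [0, -4]
OVER    -> [0, -4, 0]
POP     -> [0, -4]
SWAP    -> [-4, 0]
MUL     -> [0]
PUSH -8 -> [0, -8]
DUP     -> [0, -8, -8]
MUL     -> [0, 64]
MUL     -> [0]
DUP     -> [0, 0]
LT      -> [0]
PUSH 1  -> [0, 1]
SWAP    -> [1, 0]
POP     -> [1]
STORE 0 -> []
LOAD 0  -> [1]
NEG     -> [-1]

1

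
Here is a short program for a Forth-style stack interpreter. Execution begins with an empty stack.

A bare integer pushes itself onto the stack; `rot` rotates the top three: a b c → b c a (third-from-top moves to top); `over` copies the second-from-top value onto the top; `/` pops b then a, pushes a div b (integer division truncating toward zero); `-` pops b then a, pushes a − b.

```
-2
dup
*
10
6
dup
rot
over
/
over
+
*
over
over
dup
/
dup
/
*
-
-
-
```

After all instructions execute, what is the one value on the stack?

34

-2   -> [-2]
dup  -> [-2, -2]
*    -> [4]
10   -> [4, 10]
6    -> [4, 10, 6]
dup  -> [4, 10, 6, 6]
rot  -> [4, 6, 6, 10]
over -> [4, 6, 6, 10, 6]
/    -> [4, 6, 6, 1]
over -> [4, 6, 6, 1, 6]
+    -> [4, 6, 6, 7]
*    -> [4, 6, 42]
over -> [4, 6, 42, 6]
over -> [4, 6, 42, 6, 42]
dup  -> [4, 6, 42, 6, 42, 42]
/    -> [4, 6, 42, 6, 1]
dup  -> [4, 6, 42, 6, 1, 1]
/    -> [4, 6, 42, 6, 1]
*    -> [4, 6, 42, 6]
-    -> [4, 6, 36]
-    -> [4, -30]
-    -> [34]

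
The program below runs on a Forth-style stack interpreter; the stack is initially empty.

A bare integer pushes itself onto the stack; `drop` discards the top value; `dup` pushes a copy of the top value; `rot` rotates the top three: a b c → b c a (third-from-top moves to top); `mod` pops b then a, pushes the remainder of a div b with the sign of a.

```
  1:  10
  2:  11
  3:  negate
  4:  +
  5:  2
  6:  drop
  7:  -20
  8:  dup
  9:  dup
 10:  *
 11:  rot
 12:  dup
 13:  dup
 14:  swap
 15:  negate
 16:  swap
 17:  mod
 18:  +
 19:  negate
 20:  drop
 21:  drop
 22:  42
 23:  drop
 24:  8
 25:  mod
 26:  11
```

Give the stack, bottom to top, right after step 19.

10     → 10
11     → 10 11
negate → 10 -11
+      → -1
2      → -1 2
drop   → -1
-20    → -1 -20
dup    → -1 -20 -20
dup    → -1 -20 -20 -20
*      → -1 -20 400
rot    → -20 400 -1
dup    → -20 400 -1 -1
dup    → -20 400 -1 -1 -1
swap   → -20 400 -1 -1 -1
negate → -20 400 -1 -1 1
swap   → -20 400 -1 1 -1
mod    → -20 400 -1 0
+      → -20 400 -1
negate → -20 400 1

[-20, 400, 1]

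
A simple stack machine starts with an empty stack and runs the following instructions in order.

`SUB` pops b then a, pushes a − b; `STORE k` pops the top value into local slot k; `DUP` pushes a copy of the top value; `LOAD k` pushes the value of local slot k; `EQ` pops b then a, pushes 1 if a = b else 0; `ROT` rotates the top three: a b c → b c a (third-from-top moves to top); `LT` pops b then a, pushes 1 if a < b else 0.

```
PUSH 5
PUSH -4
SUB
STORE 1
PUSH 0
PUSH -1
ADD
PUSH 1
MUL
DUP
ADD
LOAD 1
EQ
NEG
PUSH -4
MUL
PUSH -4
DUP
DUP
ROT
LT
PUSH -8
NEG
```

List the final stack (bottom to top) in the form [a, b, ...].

[0, -4, 0, 8]

PUSH 5  -> 5
PUSH -4 -> 5 -4
SUB     -> 9
STORE 1 -> (empty)
PUSH 0  -> 0
PUSH -1 -> 0 -1
ADD     -> -1
PUSH 1  -> -1 1
MUL     -> -1
DUP     -> -1 -1
ADD     -> -2
LOAD 1  -> -2 9
EQ      -> 0
NEG     -> 0
PUSH -4 -> 0 -4
MUL     -> 0
PUSH -4 -> 0 -4
DUP     -> 0 -4 -4
DUP     -> 0 -4 -4 -4
ROT     -> 0 -4 -4 -4
LT      -> 0 -4 0
PUSH -8 -> 0 -4 0 -8
NEG     -> 0 -4 0 8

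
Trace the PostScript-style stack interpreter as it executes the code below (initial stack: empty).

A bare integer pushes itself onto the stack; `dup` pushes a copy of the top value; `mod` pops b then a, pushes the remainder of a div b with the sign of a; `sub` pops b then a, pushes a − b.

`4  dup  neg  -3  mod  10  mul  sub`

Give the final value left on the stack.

4   -> [4]
dup -> [4, 4]
neg -> [4, -4]
-3  -> [4, -4, -3]
mod -> [4, -1]
10  -> [4, -1, 10]
mul -> [4, -10]
sub -> [14]

14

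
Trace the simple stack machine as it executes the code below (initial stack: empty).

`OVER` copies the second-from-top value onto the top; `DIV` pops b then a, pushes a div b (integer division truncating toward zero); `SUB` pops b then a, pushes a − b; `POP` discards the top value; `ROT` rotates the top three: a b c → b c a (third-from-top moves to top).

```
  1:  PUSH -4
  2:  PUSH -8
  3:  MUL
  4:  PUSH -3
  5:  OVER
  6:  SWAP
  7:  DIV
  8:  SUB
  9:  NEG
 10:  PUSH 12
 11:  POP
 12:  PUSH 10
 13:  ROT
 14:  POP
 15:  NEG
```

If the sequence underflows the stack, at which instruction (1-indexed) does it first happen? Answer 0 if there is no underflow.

PUSH -4 -> -4
PUSH -8 -> -4 -8
MUL     -> 32
PUSH -3 -> 32 -3
OVER    -> 32 -3 32
SWAP    -> 32 32 -3
DIV     -> 32 -10
SUB     -> 42
NEG     -> -42
PUSH 12 -> -42 12
POP     -> -42
PUSH 10 -> -42 10
ROT  — needs 3 operands, stack has 2 → underflow

13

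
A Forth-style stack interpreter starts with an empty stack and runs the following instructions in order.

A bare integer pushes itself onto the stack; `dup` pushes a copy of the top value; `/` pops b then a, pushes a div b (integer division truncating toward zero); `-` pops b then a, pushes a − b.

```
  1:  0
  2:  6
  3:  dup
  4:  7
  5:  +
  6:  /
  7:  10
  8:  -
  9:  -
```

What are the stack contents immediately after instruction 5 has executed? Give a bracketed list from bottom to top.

[0, 6, 13]

0   -> [0]
6   -> [0, 6]
dup -> [0, 6, 6]
7   -> [0, 6, 6, 7]
+   -> [0, 6, 13]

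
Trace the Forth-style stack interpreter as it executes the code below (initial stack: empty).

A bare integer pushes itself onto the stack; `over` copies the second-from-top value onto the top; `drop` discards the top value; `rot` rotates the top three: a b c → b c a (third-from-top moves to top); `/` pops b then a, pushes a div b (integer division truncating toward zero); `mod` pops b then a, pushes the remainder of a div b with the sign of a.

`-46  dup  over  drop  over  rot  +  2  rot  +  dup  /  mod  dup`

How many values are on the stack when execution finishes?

2

-46  : -46
dup  : -46 -46
over : -46 -46 -46
drop : -46 -46
over : -46 -46 -46
rot  : -46 -46 -46
+    : -46 -92
2    : -46 -92 2
rot  : -92 2 -46
+    : -92 -44
dup  : -92 -44 -44
/    : -92 1
mod  : 0
dup  : 0 0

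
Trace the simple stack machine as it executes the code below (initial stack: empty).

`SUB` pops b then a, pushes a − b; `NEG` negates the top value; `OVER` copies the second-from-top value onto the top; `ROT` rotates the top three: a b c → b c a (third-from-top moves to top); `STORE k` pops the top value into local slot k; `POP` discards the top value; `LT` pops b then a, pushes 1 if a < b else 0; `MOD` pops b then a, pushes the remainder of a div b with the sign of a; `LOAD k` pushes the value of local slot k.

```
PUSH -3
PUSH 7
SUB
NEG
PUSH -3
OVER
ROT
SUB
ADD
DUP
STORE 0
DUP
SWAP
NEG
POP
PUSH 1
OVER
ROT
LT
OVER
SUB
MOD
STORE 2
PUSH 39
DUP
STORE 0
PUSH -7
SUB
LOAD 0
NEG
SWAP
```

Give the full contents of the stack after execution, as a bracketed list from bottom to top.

PUSH -3 : [-3]
PUSH 7  : [-3, 7]
SUB     : [-10]
NEG     : [10]
PUSH -3 : [10, -3]
OVER    : [10, -3, 10]
ROT     : [-3, 10, 10]
SUB     : [-3, 0]
ADD     : [-3]
DUP     : [-3, -3]
STORE 0 : [-3]
DUP     : [-3, -3]
SWAP    : [-3, -3]
NEG     : [-3, 3]
POP     : [-3]
PUSH 1  : [-3, 1]
OVER    : [-3, 1, -3]
ROT     : [1, -3, -3]
LT      : [1, 0]
OVER    : [1, 0, 1]
SUB     : [1, -1]
MOD     : [0]
STORE 2 : []
PUSH 39 : [39]
DUP     : [39, 39]
STORE 0 : [39]
PUSH -7 : [39, -7]
SUB     : [46]
LOAD 0  : [46, 39]
NEG     : [46, -39]
SWAP    : [-39, 46]

[-39, 46]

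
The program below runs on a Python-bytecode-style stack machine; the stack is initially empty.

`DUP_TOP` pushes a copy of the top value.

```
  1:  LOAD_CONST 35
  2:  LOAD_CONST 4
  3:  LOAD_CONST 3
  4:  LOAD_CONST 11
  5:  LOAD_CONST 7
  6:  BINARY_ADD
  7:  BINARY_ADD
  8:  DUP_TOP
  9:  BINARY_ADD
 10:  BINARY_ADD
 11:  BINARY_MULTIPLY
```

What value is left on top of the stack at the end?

LOAD_CONST 35   → 35
LOAD_CONST 4    → 35 4
LOAD_CONST 3    → 35 4 3
LOAD_CONST 11   → 35 4 3 11
LOAD_CONST 7    → 35 4 3 11 7
BINARY_ADD      → 35 4 3 18
BINARY_ADD      → 35 4 21
DUP_TOP         → 35 4 21 21
BINARY_ADD      → 35 4 42
BINARY_ADD      → 35 46
BINARY_MULTIPLY → 1610

1610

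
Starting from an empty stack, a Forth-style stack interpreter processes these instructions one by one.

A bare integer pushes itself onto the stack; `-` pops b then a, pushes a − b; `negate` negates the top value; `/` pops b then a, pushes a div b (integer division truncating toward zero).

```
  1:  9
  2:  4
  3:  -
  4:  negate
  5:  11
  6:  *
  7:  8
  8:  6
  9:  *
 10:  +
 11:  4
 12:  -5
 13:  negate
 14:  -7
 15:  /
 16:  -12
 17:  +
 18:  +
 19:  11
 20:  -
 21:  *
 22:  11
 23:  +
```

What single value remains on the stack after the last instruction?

9      → [9]
4      → [9, 4]
-      → [5]
negate → [-5]
11     → [-5, 11]
*      → [-55]
8      → [-55, 8]
6      → [-55, 8, 6]
*      → [-55, 48]
+      → [-7]
4      → [-7, 4]
-5     → [-7, 4, -5]
negate → [-7, 4, 5]
-7     → [-7, 4, 5, -7]
/      → [-7, 4, 0]
-12    → [-7, 4, 0, -12]
+      → [-7, 4, -12]
+      → [-7, -8]
11     → [-7, -8, 11]
-      → [-7, -19]
*      → [133]
11     → [133, 11]
+      → [144]

144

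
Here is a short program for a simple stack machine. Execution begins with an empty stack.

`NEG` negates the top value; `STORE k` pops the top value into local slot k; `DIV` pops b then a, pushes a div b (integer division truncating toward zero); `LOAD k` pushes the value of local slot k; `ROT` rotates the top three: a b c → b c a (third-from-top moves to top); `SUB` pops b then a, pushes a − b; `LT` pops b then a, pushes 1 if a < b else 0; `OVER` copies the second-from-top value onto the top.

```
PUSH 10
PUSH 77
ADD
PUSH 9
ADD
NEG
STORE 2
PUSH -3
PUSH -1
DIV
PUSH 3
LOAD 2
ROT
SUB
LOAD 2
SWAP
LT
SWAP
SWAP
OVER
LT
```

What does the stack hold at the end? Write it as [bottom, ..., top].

[3, 1]

PUSH 10 : 10
PUSH 77 : 10 77
ADD     : 87
PUSH 9  : 87 9
ADD     : 96
NEG     : -96
STORE 2 : (empty)
PUSH -3 : -3
PUSH -1 : -3 -1
DIV     : 3
PUSH 3  : 3 3
LOAD 2  : 3 3 -96
ROT     : 3 -96 3
SUB     : 3 -99
LOAD 2  : 3 -99 -96
SWAP    : 3 -96 -99
LT      : 3 0
SWAP    : 0 3
SWAP    : 3 0
OVER    : 3 0 3
LT      : 3 1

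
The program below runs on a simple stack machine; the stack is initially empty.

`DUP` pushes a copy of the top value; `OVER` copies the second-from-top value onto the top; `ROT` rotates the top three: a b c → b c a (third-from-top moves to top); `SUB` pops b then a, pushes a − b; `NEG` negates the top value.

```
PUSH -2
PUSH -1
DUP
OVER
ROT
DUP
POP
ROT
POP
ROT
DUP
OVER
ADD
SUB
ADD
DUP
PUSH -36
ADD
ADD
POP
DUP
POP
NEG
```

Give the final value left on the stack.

PUSH -2  : [-2]
PUSH -1  : [-2, -1]
DUP      : [-2, -1, -1]
OVER     : [-2, -1, -1, -1]
ROT      : [-2, -1, -1, -1]
DUP      : [-2, -1, -1, -1, -1]
POP      : [-2, -1, -1, -1]
ROT      : [-2, -1, -1, -1]
POP      : [-2, -1, -1]
ROT      : [-1, -1, -2]
DUP      : [-1, -1, -2, -2]
OVER     : [-1, -1, -2, -2, -2]
ADD      : [-1, -1, -2, -4]
SUB      : [-1, -1, 2]
ADD      : [-1, 1]
DUP      : [-1, 1, 1]
PUSH -36 : [-1, 1, 1, -36]
ADD      : [-1, 1, -35]
ADD      : [-1, -34]
POP      : [-1]
DUP      : [-1, -1]
POP      : [-1]
NEG      : [1]

1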